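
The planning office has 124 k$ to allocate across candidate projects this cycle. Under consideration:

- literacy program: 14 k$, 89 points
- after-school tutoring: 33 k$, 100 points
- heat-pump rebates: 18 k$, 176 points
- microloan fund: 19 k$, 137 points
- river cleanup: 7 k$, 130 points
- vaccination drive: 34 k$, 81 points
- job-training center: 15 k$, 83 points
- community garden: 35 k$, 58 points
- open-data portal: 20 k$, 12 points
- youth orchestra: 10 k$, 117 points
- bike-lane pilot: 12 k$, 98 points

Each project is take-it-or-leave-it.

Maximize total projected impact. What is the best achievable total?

Taking the top-ratio projects first gives literacy program + heat-pump rebates + microloan fund + river cleanup + job-training center + open-data portal + youth orchestra + bike-lane pilot for 842 (115 k$).
The 35 k$ tied up in job-training center and open-data portal is better spent on after-school tutoring — total rises to 847 (113 k$).

847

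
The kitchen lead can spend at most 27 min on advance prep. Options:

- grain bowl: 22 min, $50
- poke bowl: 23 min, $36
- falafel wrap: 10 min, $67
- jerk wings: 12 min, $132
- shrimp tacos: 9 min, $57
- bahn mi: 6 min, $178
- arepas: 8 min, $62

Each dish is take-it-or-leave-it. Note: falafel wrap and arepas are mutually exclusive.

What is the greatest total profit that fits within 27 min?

372

The ratio ordering already packs tightly: jerk wings + bahn mi + arepas, 26 min, 372.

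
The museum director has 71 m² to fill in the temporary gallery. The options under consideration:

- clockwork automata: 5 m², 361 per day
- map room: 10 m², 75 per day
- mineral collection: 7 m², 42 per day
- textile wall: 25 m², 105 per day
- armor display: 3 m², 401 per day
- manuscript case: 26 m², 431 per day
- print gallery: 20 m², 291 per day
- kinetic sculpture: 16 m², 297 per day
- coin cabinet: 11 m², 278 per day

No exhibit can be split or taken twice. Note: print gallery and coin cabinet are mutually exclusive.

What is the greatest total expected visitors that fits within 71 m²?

The ratio ordering already packs tightly: clockwork automata + map room + armor display + manuscript case + kinetic sculpture + coin cabinet, 71 m², 1843.

1843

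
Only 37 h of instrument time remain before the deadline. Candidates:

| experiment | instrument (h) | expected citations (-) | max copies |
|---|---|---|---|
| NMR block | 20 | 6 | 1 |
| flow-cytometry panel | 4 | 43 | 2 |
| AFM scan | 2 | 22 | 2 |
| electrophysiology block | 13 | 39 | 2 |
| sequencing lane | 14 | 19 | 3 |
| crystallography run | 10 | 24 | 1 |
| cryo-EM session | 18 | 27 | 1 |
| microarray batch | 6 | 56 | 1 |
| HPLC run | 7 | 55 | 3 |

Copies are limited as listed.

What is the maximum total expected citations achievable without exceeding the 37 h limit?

Filling by ratio: 2×flow-cytometry panel + 2×AFM scan + microarray batch + 2×HPLC run for 296, with 5 h left unused.
Dropping AFM scan frees 2 h; slotting in HPLC run (7 h) lifts the total to 329 at 37 h.

329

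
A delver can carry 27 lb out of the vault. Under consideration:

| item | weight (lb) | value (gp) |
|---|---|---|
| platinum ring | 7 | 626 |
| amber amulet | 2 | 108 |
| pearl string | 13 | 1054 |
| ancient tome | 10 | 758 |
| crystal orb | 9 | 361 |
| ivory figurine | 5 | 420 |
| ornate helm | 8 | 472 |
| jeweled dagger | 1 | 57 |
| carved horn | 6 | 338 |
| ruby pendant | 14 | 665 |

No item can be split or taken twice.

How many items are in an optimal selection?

4

Optimal total is 2208.
One optimal bundle: platinum ring + amber amulet + pearl string + ivory figurine (27 lb).
Every optimal selection uses 4 items.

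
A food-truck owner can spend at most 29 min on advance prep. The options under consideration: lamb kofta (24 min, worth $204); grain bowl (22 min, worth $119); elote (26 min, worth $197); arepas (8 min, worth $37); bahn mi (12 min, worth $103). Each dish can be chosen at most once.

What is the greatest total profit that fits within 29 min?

Taking the top-ratio dishes first gives arepas + bahn mi for 140 (20 min).
Dropping arepas and bahn mi frees 20 min; slotting in lamb kofta (24 min) lifts the total to 204 at 24 min.

204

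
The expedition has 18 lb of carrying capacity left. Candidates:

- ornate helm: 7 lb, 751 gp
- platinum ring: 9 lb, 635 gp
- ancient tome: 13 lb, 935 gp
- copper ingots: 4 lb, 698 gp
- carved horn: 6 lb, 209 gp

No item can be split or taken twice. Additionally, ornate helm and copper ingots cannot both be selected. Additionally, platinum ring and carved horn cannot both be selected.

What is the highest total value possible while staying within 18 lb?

By value per lb: copper ingots 174.50, ornate helm 107.29, ancient tome 71.92 lead.
Taking ancient tome + copper ingots: 17 lb used, 1633 in value.
Next best is ornate helm + platinum ring at 1386 (16 lb) — short by 247.

1633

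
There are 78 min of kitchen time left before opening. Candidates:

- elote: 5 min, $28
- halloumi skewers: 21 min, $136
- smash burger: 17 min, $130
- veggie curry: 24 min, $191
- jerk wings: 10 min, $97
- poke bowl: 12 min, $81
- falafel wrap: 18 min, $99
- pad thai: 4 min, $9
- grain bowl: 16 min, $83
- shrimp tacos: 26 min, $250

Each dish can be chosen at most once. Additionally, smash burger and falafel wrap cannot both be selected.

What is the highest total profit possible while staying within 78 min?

Taking smash burger + veggie curry + jerk wings + shrimp tacos: 77 min used, 668 in profit.
The closest alternative, elote + veggie curry + jerk wings + poke bowl + shrimp tacos, reaches only 647.

668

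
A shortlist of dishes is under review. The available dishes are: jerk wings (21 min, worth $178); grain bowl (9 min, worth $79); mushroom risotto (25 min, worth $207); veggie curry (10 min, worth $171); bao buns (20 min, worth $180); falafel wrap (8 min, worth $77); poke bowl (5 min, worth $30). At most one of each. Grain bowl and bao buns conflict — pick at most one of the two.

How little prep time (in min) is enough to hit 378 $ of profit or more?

35

Look for the lowest-prep combination reaching 378.
mushroom risotto + veggie curry: 378 profit at 35 min.
No combination under 35 min hits 378.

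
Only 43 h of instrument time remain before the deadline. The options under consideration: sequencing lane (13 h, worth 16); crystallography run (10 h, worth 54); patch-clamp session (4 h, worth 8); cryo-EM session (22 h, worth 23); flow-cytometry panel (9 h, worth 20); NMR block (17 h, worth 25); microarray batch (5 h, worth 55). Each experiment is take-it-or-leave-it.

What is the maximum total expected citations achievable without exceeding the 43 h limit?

By expected citations per h: microarray batch 11.00, crystallography run 5.40, flow-cytometry panel 2.22 lead.
Greedy by ratio would take sequencing lane + crystallography run + patch-clamp session + flow-cytometry panel + microarray batch: 41 h used, total 153.
Replace sequencing lane and patch-clamp session with NMR block: the trade gains 1 net, giving 154 at 41 h.
Next best is sequencing lane + crystallography run + patch-clamp session + flow-cytometry panel + microarray batch at 153 (41 h) — short by 1.

154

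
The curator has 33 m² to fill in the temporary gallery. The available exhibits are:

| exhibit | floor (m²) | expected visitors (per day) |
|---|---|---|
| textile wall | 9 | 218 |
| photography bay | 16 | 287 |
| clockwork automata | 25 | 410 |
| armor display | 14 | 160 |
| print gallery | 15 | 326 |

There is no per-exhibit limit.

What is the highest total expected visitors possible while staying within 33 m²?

By expected visitors per m²: textile wall 24.22, print gallery 21.73, photography bay 17.94 lead.
Greedy by ratio would take 3×textile wall: 27 m² used, total 654.
The 9 m² tied up in textile wall is better spent on print gallery — total rises to 762 (33 m²).

762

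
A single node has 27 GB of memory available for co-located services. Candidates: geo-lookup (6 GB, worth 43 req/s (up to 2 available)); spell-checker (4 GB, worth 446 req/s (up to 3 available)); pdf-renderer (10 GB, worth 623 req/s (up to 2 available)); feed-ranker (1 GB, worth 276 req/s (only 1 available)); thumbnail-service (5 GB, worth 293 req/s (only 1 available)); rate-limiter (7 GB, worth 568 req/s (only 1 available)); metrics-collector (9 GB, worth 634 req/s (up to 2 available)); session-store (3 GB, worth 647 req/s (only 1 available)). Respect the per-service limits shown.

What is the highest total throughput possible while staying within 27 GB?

2895

Density check — feed-ranker 276.00, session-store 215.67, spell-checker 111.50 are the best per GB.
Greedy by ratio would take 3×spell-checker + feed-ranker + rate-limiter + session-store: 23 GB used, total 2829.
Replace rate-limiter with metrics-collector: the trade gains 66 net, giving 2895 at 25 GB.
The spare 2 GB is too small for any remaining service, and no exchange beats 2895.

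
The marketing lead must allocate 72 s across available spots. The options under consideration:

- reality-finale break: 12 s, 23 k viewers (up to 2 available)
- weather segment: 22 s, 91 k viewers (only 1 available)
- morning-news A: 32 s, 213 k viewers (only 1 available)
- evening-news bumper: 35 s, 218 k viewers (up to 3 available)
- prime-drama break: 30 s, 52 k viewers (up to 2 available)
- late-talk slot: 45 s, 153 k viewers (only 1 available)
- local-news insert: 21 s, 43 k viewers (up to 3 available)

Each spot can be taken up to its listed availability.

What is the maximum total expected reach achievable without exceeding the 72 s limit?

436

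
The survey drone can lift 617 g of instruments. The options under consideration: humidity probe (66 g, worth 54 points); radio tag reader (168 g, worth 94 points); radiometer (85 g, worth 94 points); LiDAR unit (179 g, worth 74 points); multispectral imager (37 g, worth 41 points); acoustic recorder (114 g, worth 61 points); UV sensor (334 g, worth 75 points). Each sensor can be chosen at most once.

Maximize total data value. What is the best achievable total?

Greedy by ratio would take humidity probe + radio tag reader + radiometer + multispectral imager + acoustic recorder: 470 g used, total 344.
Dropping multispectral imager frees 37 g; slotting in LiDAR unit (179 g) lifts the total to 377 at 612 g.
No other feasible combination exceeds 377.

377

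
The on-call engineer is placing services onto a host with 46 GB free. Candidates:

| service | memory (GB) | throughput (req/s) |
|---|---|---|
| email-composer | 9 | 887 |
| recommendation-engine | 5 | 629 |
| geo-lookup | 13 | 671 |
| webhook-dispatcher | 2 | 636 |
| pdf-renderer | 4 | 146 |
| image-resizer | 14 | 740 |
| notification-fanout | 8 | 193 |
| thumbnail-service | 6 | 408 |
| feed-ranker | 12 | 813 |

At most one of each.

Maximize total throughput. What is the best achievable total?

A density-first pass picks email-composer + recommendation-engine + webhook-dispatcher + pdf-renderer + notification-fanout + thumbnail-service + feed-ranker — 3712 at 46 GB.
Replace notification-fanout and thumbnail-service with image-resizer: the trade gains 139 net, giving 3851 at 46 GB.
The closest alternative, email-composer + recommendation-engine + geo-lookup + webhook-dispatcher + pdf-renderer + feed-ranker, reaches only 3782.

3851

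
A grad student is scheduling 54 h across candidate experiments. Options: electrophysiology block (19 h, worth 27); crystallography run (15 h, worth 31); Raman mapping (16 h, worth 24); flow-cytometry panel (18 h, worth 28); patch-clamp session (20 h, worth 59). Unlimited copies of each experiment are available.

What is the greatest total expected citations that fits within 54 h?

121

A density-first pass picks 2×patch-clamp session — 118 at 40 h.
The 20 h tied up in patch-clamp session is better spent on 2×crystallography run — total rises to 121 (50 h).
No other feasible combination exceeds 121.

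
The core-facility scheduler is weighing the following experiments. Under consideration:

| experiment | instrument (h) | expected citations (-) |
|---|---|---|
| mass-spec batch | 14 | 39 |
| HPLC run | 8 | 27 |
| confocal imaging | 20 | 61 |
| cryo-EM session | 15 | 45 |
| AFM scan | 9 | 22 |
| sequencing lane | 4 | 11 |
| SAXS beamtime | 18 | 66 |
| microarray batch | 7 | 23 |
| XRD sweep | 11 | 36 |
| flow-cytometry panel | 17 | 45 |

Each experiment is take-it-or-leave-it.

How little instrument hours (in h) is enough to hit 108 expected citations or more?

Look for the lowest-instrument combination reaching 108.
cryo-EM session + SAXS beamtime: 111 expected citations at 33 h.
No combination under 33 h hits 108.

33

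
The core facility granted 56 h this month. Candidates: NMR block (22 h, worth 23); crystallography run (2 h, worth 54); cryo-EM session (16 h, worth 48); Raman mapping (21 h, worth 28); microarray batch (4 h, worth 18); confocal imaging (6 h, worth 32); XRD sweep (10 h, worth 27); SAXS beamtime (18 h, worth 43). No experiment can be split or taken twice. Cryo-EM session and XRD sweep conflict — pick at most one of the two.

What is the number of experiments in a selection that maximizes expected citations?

5

Optimal total is 195.
One optimal bundle: crystallography run + cryo-EM session + microarray batch + confocal imaging + SAXS beamtime (46 h).
Every optimal selection uses 5 experiments.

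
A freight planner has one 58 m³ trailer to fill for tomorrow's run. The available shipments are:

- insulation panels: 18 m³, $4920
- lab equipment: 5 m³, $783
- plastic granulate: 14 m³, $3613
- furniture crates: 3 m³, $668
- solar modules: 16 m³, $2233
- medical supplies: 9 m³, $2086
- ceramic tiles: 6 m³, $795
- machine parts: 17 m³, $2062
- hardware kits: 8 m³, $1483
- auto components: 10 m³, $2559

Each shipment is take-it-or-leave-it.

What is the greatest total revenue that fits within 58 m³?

Density check — insulation panels 273.33, plastic granulate 258.07, auto components 255.90 are the best per m³.
A density-first pass picks insulation panels + plastic granulate + furniture crates + medical supplies + auto components — 13846 at 54 m³.
The 9 m³ tied up in medical supplies is better spent on lab equipment + hardware kits — total rises to 14026 (58 m³).

14026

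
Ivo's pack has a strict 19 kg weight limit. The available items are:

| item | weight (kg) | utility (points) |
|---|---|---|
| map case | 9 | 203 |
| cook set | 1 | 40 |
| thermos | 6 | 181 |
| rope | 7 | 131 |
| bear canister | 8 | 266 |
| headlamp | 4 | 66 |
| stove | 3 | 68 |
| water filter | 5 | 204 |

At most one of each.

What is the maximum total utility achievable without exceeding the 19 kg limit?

651

By utility per kg: water filter 40.80, cook set 40.00, bear canister 33.25 lead.
Filling by ratio: cook set + bear canister + stove + water filter for 578, with 2 kg left unused.
Replace cook set and stove with thermos: the trade gains 73 net, giving 651 at 19 kg.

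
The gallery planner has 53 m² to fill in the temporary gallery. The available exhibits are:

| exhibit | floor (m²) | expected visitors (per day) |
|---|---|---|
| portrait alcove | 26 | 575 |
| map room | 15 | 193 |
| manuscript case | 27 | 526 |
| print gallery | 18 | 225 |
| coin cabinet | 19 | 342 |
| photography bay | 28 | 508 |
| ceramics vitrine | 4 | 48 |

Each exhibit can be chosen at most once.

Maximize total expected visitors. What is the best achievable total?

The ratio ordering already packs tightly: portrait alcove + manuscript case, 53 m², 1101.
No other feasible combination exceeds 1101.

1101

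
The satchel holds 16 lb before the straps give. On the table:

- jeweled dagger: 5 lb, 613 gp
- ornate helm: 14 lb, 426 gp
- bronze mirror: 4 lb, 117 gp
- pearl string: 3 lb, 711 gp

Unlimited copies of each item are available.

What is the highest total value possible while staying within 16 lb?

5×pearl string uses 15 of the 16 lb and totals 3555.
The spare 1 lb is too small for any remaining item, and no exchange beats 3555.

3555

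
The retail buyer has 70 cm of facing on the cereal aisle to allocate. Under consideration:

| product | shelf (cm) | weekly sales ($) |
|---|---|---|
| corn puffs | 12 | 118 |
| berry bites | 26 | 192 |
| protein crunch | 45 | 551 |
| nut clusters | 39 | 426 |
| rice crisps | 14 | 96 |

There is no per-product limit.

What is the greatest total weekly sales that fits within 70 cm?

787

Density check — protein crunch 12.24, nut clusters 10.92, corn puffs 9.83, berry bites 7.38 are the best per cm.
Taking 2×corn puffs + protein crunch: 69 cm used, 787 in weekly sales.
Nothing else within 70 cm beats 787.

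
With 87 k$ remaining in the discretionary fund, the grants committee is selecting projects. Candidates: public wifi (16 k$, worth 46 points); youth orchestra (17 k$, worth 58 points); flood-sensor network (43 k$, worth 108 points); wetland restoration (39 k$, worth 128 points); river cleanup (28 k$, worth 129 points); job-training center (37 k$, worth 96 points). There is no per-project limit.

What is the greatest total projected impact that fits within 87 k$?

Density check — river cleanup 4.61, youth orchestra 3.41, wetland restoration 3.28, public wifi 2.88 are the best per k$.
Best packing: 3×river cleanup — 84 k$, 387 total.

387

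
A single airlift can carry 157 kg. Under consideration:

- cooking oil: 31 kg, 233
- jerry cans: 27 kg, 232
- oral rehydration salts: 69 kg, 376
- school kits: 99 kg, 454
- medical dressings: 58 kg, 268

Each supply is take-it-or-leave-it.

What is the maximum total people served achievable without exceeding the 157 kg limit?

919

Density check — jerry cans 8.59, cooking oil 7.52, oral rehydration salts 5.45 are the best per kg.
The ratio heuristic lands on cooking oil + jerry cans + oral rehydration salts (841) but leaves 30 kg idle.
Replace oral rehydration salts with school kits: the trade gains 78 net, giving 919 at 157 kg.
No other feasible combination exceeds 919.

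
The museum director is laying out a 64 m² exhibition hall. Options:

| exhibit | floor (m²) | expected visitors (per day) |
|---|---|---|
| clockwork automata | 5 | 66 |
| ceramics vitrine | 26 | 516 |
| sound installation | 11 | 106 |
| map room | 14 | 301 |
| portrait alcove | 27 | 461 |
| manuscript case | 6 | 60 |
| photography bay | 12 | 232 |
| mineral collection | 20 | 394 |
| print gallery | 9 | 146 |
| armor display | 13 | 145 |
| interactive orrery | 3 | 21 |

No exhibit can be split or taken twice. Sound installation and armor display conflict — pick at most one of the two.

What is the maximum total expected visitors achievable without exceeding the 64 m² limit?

1232

Ranking by ratio (expected visitors/m²): map room 21.50, ceramics vitrine 19.85, mineral collection 19.70.
Ceramics vitrine + map room + mineral collection + interactive orrery uses 63 of the 64 m² and totals 1232.
The spare 1 m² is too small for any remaining exhibit, and no feasible exchange beats 1232.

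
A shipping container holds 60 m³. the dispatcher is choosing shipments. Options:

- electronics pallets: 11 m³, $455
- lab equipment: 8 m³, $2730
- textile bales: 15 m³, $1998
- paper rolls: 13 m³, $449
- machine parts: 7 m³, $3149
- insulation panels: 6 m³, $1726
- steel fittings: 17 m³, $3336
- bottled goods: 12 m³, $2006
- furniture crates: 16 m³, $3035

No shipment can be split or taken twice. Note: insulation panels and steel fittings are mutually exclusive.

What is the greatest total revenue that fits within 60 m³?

14256

By revenue per m³: machine parts 449.86, lab equipment 341.25, insulation panels 287.67 lead.
Lab equipment + machine parts + steel fittings + bottled goods + furniture crates uses 60 of the 60 m³ and totals 14256.
That's the maximum — no feasible swap from here does better than 14256.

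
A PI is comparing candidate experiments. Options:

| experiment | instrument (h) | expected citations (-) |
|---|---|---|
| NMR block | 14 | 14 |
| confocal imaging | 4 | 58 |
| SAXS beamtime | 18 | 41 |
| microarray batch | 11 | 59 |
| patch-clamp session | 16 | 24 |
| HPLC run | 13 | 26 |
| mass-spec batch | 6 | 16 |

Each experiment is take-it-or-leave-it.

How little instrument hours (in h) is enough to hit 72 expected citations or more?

Minimise h subject to total expected citations ≥ 72.
Taking confocal imaging + mass-spec batch gives 74 (≥ 72) for 10 h.
Below 10 h the best achievable stays under 72.

10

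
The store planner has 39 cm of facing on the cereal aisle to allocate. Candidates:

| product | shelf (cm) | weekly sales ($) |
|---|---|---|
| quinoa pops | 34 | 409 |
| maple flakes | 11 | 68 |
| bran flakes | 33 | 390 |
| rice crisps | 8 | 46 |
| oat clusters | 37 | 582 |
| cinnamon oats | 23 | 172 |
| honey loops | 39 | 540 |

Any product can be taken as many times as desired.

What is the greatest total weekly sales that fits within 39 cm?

582

Best packing: oat clusters — 37 cm, 582 total.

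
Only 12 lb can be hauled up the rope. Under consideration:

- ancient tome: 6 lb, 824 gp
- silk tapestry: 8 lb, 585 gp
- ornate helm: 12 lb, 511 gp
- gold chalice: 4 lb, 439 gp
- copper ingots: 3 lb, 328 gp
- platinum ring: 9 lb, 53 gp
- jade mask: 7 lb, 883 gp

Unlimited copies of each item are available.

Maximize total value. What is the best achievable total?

1648

Taking 2×ancient tome: 12 lb used, 1648 in value.
No other feasible combination exceeds 1648.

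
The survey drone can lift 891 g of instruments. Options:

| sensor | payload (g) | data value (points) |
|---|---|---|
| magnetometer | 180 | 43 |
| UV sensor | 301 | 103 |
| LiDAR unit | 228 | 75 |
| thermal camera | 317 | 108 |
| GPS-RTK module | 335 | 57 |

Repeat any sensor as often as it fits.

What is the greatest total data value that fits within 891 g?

291

The ratio heuristic lands on 2×UV sensor + LiDAR unit (281) but leaves 61 g idle.
Replace 2×UV sensor with 2×thermal camera: the trade gains 10 net, giving 291 at 862 g.
The spare 29 g is too small for any remaining sensor, and no exchange beats 291.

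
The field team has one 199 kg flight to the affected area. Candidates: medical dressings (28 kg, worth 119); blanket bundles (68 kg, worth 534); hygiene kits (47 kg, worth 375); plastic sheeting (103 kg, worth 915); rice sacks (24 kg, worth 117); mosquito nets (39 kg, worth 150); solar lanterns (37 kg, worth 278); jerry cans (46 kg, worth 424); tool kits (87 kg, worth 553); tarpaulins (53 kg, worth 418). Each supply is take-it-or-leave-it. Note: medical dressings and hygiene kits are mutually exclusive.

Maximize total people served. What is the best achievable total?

1714

The ratio ordering already packs tightly: hygiene kits + plastic sheeting + jerry cans, 196 kg, 1714.
That's the maximum — no feasible swap from here does better than 1714.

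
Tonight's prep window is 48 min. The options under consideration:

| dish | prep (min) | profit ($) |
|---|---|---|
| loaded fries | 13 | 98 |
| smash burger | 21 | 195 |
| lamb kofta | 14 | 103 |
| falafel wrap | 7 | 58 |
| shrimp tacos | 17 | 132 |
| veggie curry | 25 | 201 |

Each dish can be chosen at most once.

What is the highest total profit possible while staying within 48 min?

Taking the top-ratio dishes first gives smash burger + falafel wrap + shrimp tacos for 385 (45 min).
Dropping falafel wrap and shrimp tacos frees 24 min; slotting in loaded fries + lamb kofta (27 min) lifts the total to 396 at 48 min.
Smash burger + veggie curry (46 min) also reaches 396 — a tie, but nothing goes higher.

396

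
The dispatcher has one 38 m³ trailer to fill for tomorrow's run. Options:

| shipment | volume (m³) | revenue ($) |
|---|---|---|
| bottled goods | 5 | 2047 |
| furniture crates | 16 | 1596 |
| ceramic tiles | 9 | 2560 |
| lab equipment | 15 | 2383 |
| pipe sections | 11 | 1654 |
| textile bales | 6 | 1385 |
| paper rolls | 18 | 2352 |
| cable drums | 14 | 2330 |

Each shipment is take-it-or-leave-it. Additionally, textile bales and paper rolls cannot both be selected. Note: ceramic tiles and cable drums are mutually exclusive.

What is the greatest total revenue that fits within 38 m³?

By revenue per m³: bottled goods 409.40, ceramic tiles 284.44, textile bales 230.83, cable drums 166.43 lead.
Bottled goods + ceramic tiles + lab equipment + textile bales uses 35 of the 38 m³ and totals 8375.

8375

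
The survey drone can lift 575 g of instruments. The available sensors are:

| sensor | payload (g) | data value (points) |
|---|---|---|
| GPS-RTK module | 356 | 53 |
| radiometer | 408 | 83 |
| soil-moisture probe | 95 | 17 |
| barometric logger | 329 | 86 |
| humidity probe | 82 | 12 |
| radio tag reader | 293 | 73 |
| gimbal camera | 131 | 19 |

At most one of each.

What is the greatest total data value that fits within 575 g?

122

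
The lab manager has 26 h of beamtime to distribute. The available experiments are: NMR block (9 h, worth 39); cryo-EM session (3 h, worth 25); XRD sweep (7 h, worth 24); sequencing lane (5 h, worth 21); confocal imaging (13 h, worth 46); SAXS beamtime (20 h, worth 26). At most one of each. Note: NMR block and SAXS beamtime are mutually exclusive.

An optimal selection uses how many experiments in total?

The maximum expected citations within 26 h is 110.
NMR block + cryo-EM session + confocal imaging hits 110 at 25 h.
Any selection reaching 110 contains exactly 3 experiments.

3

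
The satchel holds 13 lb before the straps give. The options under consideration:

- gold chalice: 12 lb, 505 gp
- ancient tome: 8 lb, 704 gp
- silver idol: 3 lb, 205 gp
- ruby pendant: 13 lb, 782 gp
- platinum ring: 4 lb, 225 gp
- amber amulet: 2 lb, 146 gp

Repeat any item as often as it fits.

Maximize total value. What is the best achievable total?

1055

Density check — ancient tome 88.00, amber amulet 73.00, silver idol 68.33 are the best per lb.
Taking the top-ratio items first gives ancient tome + 2×amber amulet for 996 (12 lb).
The 2 lb tied up in amber amulet is better spent on silver idol — total rises to 1055 (13 lb).
Nothing else within 13 lb beats 1055.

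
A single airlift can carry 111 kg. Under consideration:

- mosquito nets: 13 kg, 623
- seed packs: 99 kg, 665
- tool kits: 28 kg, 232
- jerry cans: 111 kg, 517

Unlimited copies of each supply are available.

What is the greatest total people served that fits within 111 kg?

By people served per kg: mosquito nets 47.92, tool kits 8.29, seed packs 6.72, jerry cans 4.66 lead.
The ratio ordering already packs tightly: 8×mosquito nets, 104 kg, 4984.

4984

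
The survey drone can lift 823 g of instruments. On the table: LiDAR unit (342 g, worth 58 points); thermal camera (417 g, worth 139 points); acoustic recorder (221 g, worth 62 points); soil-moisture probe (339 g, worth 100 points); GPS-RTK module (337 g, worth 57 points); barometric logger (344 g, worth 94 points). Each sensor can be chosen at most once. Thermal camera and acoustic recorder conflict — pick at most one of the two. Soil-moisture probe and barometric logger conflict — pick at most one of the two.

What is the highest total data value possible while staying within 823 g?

239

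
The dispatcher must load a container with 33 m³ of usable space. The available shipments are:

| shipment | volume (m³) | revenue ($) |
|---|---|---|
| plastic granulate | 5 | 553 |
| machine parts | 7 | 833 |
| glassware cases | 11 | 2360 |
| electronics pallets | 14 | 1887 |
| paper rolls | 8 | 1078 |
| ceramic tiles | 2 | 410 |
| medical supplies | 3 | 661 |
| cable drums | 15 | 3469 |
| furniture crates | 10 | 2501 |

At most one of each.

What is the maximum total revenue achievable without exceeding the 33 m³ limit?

7184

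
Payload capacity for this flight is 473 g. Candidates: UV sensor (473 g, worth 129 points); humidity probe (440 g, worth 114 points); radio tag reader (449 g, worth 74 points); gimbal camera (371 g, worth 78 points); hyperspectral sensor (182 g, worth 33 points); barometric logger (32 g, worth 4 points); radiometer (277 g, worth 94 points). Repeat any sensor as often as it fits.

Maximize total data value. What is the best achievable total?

129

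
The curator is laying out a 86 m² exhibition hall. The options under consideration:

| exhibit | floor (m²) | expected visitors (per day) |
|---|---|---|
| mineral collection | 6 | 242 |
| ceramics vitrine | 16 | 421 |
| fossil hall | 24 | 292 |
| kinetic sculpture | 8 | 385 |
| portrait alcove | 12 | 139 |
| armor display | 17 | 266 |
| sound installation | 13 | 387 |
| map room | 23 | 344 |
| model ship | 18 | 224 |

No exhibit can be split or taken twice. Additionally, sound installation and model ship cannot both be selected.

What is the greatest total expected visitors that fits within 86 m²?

2045

Ranking by ratio (expected visitors/m²): kinetic sculpture 48.12, mineral collection 40.33, sound installation 29.77.
Best packing: mineral collection + ceramics vitrine + kinetic sculpture + armor display + sound installation + map room — 83 m², 2045 total.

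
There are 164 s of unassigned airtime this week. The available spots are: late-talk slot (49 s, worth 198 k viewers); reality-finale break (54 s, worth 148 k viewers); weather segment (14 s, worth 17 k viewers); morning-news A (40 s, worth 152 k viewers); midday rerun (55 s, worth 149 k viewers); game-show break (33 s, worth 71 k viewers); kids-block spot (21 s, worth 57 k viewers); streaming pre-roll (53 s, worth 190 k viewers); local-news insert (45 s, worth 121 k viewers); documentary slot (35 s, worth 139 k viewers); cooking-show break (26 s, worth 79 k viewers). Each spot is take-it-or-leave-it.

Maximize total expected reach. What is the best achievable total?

A density-first pass picks late-talk slot + weather segment + morning-news A + documentary slot + cooking-show break — 585 at 164 s.
Dropping weather segment and morning-news A frees 54 s; slotting in streaming pre-roll (53 s) lifts the total to 606 at 163 s.
The closest alternative, late-talk slot + morning-news A + kids-block spot + streaming pre-roll, reaches only 597.

606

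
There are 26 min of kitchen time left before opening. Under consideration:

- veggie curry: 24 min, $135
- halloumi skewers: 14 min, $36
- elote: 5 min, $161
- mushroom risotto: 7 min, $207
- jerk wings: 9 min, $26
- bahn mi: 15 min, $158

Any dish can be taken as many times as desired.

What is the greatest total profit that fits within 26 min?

805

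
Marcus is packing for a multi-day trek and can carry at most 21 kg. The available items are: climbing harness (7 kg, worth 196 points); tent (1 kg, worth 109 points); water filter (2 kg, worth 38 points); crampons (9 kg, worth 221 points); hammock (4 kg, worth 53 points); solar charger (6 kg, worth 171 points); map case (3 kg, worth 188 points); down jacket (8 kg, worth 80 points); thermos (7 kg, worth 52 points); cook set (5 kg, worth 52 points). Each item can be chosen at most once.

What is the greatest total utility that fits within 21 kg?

By utility per kg: tent 109.00, map case 62.67, solar charger 28.50 lead.
Filling by ratio: climbing harness + tent + water filter + solar charger + map case for 702, with 2 kg left unused.
Dropping climbing harness frees 7 kg; slotting in crampons (9 kg) lifts the total to 727 at 21 kg.
Runner-up climbing harness + tent + hammock + solar charger + map case tops out at 717.

727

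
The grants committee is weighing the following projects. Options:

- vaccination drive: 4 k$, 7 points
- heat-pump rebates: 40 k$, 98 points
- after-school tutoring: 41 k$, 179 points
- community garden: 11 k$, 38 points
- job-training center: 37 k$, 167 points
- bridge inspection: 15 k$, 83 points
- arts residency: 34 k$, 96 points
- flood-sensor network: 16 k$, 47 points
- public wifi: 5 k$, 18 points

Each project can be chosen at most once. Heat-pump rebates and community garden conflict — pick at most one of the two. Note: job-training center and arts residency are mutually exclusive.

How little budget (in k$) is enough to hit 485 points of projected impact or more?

Minimise k$ subject to total projected impact ≥ 485.
after-school tutoring + community garden + job-training center + bridge inspection + public wifi: 485 projected impact at 109 k$.
Any bundle with less than 109 k$ falls short of 485.

109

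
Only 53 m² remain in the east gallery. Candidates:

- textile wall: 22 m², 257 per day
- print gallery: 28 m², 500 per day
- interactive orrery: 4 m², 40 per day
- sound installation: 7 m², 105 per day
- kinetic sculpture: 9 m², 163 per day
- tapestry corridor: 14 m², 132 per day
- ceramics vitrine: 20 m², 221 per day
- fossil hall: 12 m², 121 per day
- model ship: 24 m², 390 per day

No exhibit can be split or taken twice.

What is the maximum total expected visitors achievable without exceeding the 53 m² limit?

Greedy by ratio would take print gallery + interactive orrery + sound installation + kinetic sculpture: 48 m² used, total 808.
The 20 m² tied up in interactive orrery and sound installation and kinetic sculpture is better spent on model ship — total rises to 890 (52 m²).
Next best is print gallery + interactive orrery + kinetic sculpture + fossil hall at 824 (53 m²) — short by 66.

890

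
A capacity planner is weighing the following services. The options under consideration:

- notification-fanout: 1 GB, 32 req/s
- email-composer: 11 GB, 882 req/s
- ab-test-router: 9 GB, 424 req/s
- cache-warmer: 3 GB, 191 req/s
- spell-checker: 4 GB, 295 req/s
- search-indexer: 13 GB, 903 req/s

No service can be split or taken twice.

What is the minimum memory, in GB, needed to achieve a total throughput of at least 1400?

Look for the lowest-memory combination reaching 1400.
Taking notification-fanout + email-composer + cache-warmer + spell-checker gives 1400 (≥ 1400) for 19 GB.
Any bundle with less than 19 GB falls short of 1400.

19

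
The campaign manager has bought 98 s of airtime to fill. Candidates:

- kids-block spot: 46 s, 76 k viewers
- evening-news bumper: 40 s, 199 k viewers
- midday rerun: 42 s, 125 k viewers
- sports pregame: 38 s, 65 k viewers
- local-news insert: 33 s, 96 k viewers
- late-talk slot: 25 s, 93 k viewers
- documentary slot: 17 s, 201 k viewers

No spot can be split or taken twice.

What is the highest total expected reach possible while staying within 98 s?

496

Filling by ratio: evening-news bumper + late-talk slot + documentary slot for 493, with 16 s left unused.
The 25 s tied up in late-talk slot is better spent on local-news insert — total rises to 496 (90 s).
Next best is evening-news bumper + late-talk slot + documentary slot at 493 (82 s) — short by 3.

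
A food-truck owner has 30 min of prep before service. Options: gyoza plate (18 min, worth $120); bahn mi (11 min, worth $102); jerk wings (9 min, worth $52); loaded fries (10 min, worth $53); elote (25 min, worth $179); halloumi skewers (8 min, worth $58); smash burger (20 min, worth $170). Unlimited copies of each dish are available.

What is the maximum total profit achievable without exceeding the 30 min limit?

2×bahn mi + halloumi skewers uses 30 of the 30 min and totals 262.
Every other selection either busts 30 min or fails to beat 262.

262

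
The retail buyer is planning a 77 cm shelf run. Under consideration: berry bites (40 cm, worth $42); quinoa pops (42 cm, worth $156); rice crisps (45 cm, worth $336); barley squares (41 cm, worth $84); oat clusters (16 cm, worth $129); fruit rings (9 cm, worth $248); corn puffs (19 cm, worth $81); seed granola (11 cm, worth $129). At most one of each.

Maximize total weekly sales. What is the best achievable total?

713

Filling by ratio: oat clusters + fruit rings + corn puffs + seed granola for 587, with 22 cm left unused.
Replace corn puffs and seed granola with rice crisps: the trade gains 126 net, giving 713 at 70 cm.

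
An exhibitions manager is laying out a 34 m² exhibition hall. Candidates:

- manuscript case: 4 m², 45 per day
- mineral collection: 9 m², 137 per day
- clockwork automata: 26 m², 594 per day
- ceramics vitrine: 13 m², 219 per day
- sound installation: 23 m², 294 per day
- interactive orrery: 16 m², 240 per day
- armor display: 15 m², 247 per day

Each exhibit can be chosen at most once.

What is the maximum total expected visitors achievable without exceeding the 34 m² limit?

The ratio ordering already packs tightly: manuscript case + clockwork automata, 30 m², 639.
The closest alternative, clockwork automata, reaches only 594.

639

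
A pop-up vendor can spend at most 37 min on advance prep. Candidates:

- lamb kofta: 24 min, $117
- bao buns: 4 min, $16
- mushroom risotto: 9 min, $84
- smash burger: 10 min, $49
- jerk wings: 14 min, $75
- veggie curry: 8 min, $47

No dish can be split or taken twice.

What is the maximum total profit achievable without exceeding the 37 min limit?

224

Taking the top-ratio dishes first gives bao buns + mushroom risotto + jerk wings + veggie curry for 222 (35 min).
Dropping veggie curry frees 8 min; slotting in smash burger (10 min) lifts the total to 224 at 37 min.
That's the maximum — no swap from here does better than 224.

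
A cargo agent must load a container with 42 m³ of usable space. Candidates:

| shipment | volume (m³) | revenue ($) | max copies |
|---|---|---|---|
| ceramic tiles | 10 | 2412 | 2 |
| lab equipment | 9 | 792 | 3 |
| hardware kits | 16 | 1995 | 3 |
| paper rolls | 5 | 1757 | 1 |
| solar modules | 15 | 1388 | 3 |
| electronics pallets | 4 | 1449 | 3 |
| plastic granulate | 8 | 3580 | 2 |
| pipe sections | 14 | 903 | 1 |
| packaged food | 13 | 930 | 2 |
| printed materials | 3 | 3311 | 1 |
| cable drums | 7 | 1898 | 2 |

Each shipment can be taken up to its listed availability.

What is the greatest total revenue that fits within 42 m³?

17538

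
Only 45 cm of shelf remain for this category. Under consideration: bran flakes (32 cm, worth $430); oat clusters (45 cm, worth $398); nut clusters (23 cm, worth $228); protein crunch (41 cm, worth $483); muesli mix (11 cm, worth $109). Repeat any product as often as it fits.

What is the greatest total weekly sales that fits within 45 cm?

Taking bran flakes + muesli mix: 43 cm used, 539 in weekly sales.

539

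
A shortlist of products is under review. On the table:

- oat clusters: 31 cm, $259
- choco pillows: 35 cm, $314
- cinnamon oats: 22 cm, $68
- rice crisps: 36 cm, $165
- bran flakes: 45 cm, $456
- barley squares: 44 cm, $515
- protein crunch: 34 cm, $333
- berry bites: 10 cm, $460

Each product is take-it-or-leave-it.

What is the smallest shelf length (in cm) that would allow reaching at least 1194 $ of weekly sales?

85

Minimise cm subject to total weekly sales ≥ 1194.
Taking oat clusters + barley squares + berry bites gives 1234 (≥ 1194) for 85 cm.
No combination under 85 cm hits 1194.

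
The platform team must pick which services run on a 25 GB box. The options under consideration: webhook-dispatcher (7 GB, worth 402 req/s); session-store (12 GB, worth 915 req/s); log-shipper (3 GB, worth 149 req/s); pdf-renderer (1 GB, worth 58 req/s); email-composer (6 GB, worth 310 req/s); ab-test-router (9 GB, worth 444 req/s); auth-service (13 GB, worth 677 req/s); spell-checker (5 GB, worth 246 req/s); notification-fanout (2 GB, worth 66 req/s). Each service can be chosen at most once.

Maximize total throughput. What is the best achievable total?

1627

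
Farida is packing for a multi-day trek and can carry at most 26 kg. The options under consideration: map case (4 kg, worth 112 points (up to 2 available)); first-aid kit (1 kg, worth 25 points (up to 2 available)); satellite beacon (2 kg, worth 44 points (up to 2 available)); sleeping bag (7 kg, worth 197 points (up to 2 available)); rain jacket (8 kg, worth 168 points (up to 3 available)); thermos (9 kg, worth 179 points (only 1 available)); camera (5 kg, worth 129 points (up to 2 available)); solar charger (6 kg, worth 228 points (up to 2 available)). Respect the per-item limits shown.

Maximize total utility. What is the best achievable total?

850

Ranking by ratio (utility/kg): solar charger 38.00, sleeping bag 28.14, map case 28.00, camera 25.80.
2×sleeping bag + 2×solar charger uses 26 of the 26 kg and totals 850.
Nothing else within 26 kg beats 850.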